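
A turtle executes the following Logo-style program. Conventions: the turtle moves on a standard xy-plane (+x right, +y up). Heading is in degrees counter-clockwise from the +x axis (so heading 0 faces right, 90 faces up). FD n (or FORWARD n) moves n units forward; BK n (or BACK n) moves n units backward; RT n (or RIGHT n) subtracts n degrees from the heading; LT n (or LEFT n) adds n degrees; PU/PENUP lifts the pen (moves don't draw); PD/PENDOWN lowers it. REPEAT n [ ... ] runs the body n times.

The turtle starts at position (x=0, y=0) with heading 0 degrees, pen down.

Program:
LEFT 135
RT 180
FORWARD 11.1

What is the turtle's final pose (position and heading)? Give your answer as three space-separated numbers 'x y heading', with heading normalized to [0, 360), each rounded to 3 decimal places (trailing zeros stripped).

Executing turtle program step by step:
Start: pos=(0,0), heading=0, pen down
LT 135: heading 0 -> 135
RT 180: heading 135 -> 315
FD 11.1: (0,0) -> (7.849,-7.849) [heading=315, draw]
Final: pos=(7.849,-7.849), heading=315, 1 segment(s) drawn

Answer: 7.849 -7.849 315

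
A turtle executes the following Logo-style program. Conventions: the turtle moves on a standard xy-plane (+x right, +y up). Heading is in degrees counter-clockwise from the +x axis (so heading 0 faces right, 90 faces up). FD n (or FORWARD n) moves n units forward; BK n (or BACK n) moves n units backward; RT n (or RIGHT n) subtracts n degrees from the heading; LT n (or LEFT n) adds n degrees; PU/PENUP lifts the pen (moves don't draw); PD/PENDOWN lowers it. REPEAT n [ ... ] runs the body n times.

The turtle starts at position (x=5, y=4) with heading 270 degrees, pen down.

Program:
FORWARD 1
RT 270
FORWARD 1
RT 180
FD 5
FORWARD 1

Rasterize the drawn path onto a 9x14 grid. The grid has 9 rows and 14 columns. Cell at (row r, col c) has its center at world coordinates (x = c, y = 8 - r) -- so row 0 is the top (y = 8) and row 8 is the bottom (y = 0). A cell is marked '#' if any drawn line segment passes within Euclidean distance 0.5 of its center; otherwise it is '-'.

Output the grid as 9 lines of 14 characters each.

Segment 0: (5,4) -> (5,3)
Segment 1: (5,3) -> (6,3)
Segment 2: (6,3) -> (1,3)
Segment 3: (1,3) -> (0,3)

Answer: --------------
--------------
--------------
--------------
-----#--------
#######-------
--------------
--------------
--------------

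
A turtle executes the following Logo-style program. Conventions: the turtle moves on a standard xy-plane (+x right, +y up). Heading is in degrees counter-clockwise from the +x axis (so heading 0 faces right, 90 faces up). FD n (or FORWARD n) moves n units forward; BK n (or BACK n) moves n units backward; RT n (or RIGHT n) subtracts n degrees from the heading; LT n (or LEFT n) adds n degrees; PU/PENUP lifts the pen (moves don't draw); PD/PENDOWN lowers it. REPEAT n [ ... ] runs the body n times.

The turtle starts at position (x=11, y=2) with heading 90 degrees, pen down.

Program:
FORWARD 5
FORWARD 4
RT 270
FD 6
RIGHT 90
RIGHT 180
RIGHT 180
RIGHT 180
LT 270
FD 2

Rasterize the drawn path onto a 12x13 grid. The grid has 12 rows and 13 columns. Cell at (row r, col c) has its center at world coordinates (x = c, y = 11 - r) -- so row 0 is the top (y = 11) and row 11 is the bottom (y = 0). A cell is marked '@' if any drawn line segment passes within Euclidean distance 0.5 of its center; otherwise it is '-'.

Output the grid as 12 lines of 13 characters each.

Segment 0: (11,2) -> (11,7)
Segment 1: (11,7) -> (11,11)
Segment 2: (11,11) -> (5,11)
Segment 3: (5,11) -> (3,11)

Answer: ---@@@@@@@@@-
-----------@-
-----------@-
-----------@-
-----------@-
-----------@-
-----------@-
-----------@-
-----------@-
-----------@-
-------------
-------------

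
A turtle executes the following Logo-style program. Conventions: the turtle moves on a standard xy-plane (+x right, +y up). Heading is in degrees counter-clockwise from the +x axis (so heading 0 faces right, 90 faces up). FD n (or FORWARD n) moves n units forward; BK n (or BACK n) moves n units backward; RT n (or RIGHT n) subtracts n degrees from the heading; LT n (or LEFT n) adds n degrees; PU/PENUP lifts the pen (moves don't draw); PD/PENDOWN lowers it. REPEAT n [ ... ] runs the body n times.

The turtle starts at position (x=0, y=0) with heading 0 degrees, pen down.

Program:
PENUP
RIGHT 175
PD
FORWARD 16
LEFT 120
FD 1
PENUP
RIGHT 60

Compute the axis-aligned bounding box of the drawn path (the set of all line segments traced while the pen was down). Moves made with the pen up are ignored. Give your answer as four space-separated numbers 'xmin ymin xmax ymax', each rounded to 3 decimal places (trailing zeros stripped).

Answer: -15.939 -2.214 0 0

Derivation:
Executing turtle program step by step:
Start: pos=(0,0), heading=0, pen down
PU: pen up
RT 175: heading 0 -> 185
PD: pen down
FD 16: (0,0) -> (-15.939,-1.394) [heading=185, draw]
LT 120: heading 185 -> 305
FD 1: (-15.939,-1.394) -> (-15.366,-2.214) [heading=305, draw]
PU: pen up
RT 60: heading 305 -> 245
Final: pos=(-15.366,-2.214), heading=245, 2 segment(s) drawn

Segment endpoints: x in {-15.939, -15.366, 0}, y in {-2.214, -1.394, 0}
xmin=-15.939, ymin=-2.214, xmax=0, ymax=0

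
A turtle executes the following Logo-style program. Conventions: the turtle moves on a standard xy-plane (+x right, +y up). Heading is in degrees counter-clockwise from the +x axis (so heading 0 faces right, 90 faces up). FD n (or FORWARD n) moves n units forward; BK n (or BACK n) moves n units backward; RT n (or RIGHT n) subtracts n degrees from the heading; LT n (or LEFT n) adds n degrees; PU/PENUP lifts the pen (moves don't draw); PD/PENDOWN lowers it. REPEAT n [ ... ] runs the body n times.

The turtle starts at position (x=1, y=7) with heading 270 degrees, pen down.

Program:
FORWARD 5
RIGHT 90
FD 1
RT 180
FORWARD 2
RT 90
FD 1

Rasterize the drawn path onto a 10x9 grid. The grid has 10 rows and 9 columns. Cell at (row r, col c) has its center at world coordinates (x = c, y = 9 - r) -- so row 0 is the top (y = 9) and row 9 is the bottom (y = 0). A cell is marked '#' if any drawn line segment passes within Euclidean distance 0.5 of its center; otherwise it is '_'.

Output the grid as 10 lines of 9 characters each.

Answer: _________
_________
_#_______
_#_______
_#_______
_#_______
_#_______
###______
__#______
_________

Derivation:
Segment 0: (1,7) -> (1,2)
Segment 1: (1,2) -> (-0,2)
Segment 2: (-0,2) -> (2,2)
Segment 3: (2,2) -> (2,1)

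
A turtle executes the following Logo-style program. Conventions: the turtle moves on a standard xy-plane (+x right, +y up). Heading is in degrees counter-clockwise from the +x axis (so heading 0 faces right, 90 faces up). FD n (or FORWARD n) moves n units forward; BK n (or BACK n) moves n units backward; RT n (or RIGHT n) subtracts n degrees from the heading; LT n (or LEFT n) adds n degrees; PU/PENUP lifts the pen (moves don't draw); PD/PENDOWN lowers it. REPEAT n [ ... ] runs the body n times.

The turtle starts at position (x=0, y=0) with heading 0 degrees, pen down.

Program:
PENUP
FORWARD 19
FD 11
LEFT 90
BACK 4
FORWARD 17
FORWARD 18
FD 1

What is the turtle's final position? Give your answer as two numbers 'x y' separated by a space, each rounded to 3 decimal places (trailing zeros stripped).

Executing turtle program step by step:
Start: pos=(0,0), heading=0, pen down
PU: pen up
FD 19: (0,0) -> (19,0) [heading=0, move]
FD 11: (19,0) -> (30,0) [heading=0, move]
LT 90: heading 0 -> 90
BK 4: (30,0) -> (30,-4) [heading=90, move]
FD 17: (30,-4) -> (30,13) [heading=90, move]
FD 18: (30,13) -> (30,31) [heading=90, move]
FD 1: (30,31) -> (30,32) [heading=90, move]
Final: pos=(30,32), heading=90, 0 segment(s) drawn

Answer: 30 32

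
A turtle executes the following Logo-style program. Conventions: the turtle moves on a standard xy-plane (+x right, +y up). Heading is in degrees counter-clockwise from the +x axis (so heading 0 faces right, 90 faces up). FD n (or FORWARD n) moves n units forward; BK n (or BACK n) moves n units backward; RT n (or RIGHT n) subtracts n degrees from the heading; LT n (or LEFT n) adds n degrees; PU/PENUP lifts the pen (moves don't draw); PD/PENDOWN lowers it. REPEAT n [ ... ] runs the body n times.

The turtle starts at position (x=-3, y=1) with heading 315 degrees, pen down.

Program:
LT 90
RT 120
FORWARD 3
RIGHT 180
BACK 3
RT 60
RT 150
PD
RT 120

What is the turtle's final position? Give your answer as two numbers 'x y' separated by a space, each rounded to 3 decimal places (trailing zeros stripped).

Executing turtle program step by step:
Start: pos=(-3,1), heading=315, pen down
LT 90: heading 315 -> 45
RT 120: heading 45 -> 285
FD 3: (-3,1) -> (-2.224,-1.898) [heading=285, draw]
RT 180: heading 285 -> 105
BK 3: (-2.224,-1.898) -> (-1.447,-4.796) [heading=105, draw]
RT 60: heading 105 -> 45
RT 150: heading 45 -> 255
PD: pen down
RT 120: heading 255 -> 135
Final: pos=(-1.447,-4.796), heading=135, 2 segment(s) drawn

Answer: -1.447 -4.796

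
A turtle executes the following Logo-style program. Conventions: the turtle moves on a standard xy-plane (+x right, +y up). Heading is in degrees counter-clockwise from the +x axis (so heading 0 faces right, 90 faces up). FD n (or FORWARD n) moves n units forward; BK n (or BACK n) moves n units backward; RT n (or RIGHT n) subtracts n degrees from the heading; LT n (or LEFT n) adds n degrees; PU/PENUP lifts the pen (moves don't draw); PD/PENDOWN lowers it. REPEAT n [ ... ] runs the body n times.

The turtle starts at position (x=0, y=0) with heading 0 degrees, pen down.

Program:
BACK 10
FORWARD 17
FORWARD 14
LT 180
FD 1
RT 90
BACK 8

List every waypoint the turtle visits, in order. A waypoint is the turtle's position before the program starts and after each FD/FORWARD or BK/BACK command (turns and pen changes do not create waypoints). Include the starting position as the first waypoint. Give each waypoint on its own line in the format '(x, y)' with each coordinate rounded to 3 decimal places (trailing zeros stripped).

Answer: (0, 0)
(-10, 0)
(7, 0)
(21, 0)
(20, 0)
(20, -8)

Derivation:
Executing turtle program step by step:
Start: pos=(0,0), heading=0, pen down
BK 10: (0,0) -> (-10,0) [heading=0, draw]
FD 17: (-10,0) -> (7,0) [heading=0, draw]
FD 14: (7,0) -> (21,0) [heading=0, draw]
LT 180: heading 0 -> 180
FD 1: (21,0) -> (20,0) [heading=180, draw]
RT 90: heading 180 -> 90
BK 8: (20,0) -> (20,-8) [heading=90, draw]
Final: pos=(20,-8), heading=90, 5 segment(s) drawn
Waypoints (6 total):
(0, 0)
(-10, 0)
(7, 0)
(21, 0)
(20, 0)
(20, -8)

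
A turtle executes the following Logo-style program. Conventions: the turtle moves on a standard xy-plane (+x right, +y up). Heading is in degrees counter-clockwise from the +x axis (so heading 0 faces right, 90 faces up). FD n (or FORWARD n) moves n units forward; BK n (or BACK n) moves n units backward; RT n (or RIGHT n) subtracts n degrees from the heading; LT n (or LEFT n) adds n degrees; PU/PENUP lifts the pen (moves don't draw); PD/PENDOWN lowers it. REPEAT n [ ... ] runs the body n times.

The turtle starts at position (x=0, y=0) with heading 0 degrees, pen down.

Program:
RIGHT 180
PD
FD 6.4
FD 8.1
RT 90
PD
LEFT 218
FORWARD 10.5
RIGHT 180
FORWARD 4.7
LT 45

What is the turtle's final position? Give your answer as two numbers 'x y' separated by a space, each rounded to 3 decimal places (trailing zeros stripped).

Executing turtle program step by step:
Start: pos=(0,0), heading=0, pen down
RT 180: heading 0 -> 180
PD: pen down
FD 6.4: (0,0) -> (-6.4,0) [heading=180, draw]
FD 8.1: (-6.4,0) -> (-14.5,0) [heading=180, draw]
RT 90: heading 180 -> 90
PD: pen down
LT 218: heading 90 -> 308
FD 10.5: (-14.5,0) -> (-8.036,-8.274) [heading=308, draw]
RT 180: heading 308 -> 128
FD 4.7: (-8.036,-8.274) -> (-10.929,-4.57) [heading=128, draw]
LT 45: heading 128 -> 173
Final: pos=(-10.929,-4.57), heading=173, 4 segment(s) drawn

Answer: -10.929 -4.57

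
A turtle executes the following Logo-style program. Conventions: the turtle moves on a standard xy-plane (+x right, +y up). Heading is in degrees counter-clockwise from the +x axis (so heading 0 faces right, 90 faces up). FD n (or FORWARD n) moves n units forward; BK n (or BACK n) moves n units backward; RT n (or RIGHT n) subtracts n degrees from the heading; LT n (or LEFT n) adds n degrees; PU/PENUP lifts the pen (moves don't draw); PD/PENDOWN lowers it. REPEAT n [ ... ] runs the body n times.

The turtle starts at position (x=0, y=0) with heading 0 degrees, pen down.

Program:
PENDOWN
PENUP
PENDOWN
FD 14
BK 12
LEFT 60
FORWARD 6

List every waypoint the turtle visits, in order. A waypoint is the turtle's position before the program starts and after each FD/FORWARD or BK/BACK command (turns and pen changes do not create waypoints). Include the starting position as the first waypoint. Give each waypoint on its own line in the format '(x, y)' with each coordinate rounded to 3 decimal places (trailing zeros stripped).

Executing turtle program step by step:
Start: pos=(0,0), heading=0, pen down
PD: pen down
PU: pen up
PD: pen down
FD 14: (0,0) -> (14,0) [heading=0, draw]
BK 12: (14,0) -> (2,0) [heading=0, draw]
LT 60: heading 0 -> 60
FD 6: (2,0) -> (5,5.196) [heading=60, draw]
Final: pos=(5,5.196), heading=60, 3 segment(s) drawn
Waypoints (4 total):
(0, 0)
(14, 0)
(2, 0)
(5, 5.196)

Answer: (0, 0)
(14, 0)
(2, 0)
(5, 5.196)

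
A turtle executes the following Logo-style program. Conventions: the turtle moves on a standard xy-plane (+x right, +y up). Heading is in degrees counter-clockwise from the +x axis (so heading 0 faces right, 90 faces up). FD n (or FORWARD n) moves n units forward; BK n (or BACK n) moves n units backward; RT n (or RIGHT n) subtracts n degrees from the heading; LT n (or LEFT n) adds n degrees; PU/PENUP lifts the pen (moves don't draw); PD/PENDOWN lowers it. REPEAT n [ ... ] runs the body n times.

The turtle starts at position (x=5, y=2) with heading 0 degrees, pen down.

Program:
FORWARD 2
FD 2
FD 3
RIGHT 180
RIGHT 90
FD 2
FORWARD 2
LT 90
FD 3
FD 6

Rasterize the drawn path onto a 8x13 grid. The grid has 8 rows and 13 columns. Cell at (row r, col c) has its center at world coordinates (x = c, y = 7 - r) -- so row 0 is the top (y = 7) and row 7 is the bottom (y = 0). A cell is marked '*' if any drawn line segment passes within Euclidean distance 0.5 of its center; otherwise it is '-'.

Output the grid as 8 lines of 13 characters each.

Answer: -------------
---**********
------------*
------------*
------------*
-----********
-------------
-------------

Derivation:
Segment 0: (5,2) -> (7,2)
Segment 1: (7,2) -> (9,2)
Segment 2: (9,2) -> (12,2)
Segment 3: (12,2) -> (12,4)
Segment 4: (12,4) -> (12,6)
Segment 5: (12,6) -> (9,6)
Segment 6: (9,6) -> (3,6)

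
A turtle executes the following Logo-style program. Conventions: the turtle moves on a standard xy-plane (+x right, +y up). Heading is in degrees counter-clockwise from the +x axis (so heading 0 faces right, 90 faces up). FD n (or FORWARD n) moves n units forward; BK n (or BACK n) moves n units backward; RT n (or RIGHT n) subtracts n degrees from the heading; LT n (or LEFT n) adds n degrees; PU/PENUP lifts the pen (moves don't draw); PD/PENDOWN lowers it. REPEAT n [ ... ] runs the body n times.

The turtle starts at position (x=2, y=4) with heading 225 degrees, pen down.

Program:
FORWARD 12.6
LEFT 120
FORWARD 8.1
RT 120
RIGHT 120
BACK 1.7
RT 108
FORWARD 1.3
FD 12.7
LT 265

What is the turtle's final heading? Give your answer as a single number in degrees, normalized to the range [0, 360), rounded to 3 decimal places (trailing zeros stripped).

Executing turtle program step by step:
Start: pos=(2,4), heading=225, pen down
FD 12.6: (2,4) -> (-6.91,-4.91) [heading=225, draw]
LT 120: heading 225 -> 345
FD 8.1: (-6.91,-4.91) -> (0.914,-7.006) [heading=345, draw]
RT 120: heading 345 -> 225
RT 120: heading 225 -> 105
BK 1.7: (0.914,-7.006) -> (1.354,-8.648) [heading=105, draw]
RT 108: heading 105 -> 357
FD 1.3: (1.354,-8.648) -> (2.653,-8.716) [heading=357, draw]
FD 12.7: (2.653,-8.716) -> (15.335,-9.381) [heading=357, draw]
LT 265: heading 357 -> 262
Final: pos=(15.335,-9.381), heading=262, 5 segment(s) drawn

Answer: 262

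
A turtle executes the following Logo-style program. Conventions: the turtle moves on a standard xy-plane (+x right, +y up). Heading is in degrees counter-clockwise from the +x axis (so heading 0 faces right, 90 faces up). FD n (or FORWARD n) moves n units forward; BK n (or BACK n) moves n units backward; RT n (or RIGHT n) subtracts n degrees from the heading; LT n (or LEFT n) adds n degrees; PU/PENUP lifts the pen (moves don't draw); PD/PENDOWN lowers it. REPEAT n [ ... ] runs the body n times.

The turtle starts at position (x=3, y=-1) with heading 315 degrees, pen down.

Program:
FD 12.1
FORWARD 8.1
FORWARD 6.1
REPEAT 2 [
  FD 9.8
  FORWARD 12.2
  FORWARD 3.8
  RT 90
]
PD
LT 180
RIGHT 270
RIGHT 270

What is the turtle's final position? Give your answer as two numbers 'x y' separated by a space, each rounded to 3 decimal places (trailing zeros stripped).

Answer: 21.597 -56.084

Derivation:
Executing turtle program step by step:
Start: pos=(3,-1), heading=315, pen down
FD 12.1: (3,-1) -> (11.556,-9.556) [heading=315, draw]
FD 8.1: (11.556,-9.556) -> (17.284,-15.284) [heading=315, draw]
FD 6.1: (17.284,-15.284) -> (21.597,-19.597) [heading=315, draw]
REPEAT 2 [
  -- iteration 1/2 --
  FD 9.8: (21.597,-19.597) -> (28.527,-26.527) [heading=315, draw]
  FD 12.2: (28.527,-26.527) -> (37.153,-35.153) [heading=315, draw]
  FD 3.8: (37.153,-35.153) -> (39.84,-37.84) [heading=315, draw]
  RT 90: heading 315 -> 225
  -- iteration 2/2 --
  FD 9.8: (39.84,-37.84) -> (32.911,-44.77) [heading=225, draw]
  FD 12.2: (32.911,-44.77) -> (24.284,-53.397) [heading=225, draw]
  FD 3.8: (24.284,-53.397) -> (21.597,-56.084) [heading=225, draw]
  RT 90: heading 225 -> 135
]
PD: pen down
LT 180: heading 135 -> 315
RT 270: heading 315 -> 45
RT 270: heading 45 -> 135
Final: pos=(21.597,-56.084), heading=135, 9 segment(s) drawn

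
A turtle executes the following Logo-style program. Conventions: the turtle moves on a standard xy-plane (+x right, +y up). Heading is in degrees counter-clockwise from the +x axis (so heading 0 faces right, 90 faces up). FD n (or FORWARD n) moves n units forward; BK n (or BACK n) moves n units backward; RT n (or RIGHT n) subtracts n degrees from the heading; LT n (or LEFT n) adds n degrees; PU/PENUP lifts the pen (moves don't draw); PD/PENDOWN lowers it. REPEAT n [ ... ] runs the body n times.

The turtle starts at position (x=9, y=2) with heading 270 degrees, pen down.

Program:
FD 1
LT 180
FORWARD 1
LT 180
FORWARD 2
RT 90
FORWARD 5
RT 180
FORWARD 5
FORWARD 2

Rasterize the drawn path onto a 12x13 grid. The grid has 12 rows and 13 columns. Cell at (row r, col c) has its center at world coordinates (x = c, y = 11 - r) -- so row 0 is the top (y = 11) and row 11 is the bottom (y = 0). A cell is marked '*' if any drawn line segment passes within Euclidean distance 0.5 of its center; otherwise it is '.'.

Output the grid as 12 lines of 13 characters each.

Answer: .............
.............
.............
.............
.............
.............
.............
.............
.............
.........*...
.........*...
....********.

Derivation:
Segment 0: (9,2) -> (9,1)
Segment 1: (9,1) -> (9,2)
Segment 2: (9,2) -> (9,0)
Segment 3: (9,0) -> (4,0)
Segment 4: (4,0) -> (9,0)
Segment 5: (9,0) -> (11,0)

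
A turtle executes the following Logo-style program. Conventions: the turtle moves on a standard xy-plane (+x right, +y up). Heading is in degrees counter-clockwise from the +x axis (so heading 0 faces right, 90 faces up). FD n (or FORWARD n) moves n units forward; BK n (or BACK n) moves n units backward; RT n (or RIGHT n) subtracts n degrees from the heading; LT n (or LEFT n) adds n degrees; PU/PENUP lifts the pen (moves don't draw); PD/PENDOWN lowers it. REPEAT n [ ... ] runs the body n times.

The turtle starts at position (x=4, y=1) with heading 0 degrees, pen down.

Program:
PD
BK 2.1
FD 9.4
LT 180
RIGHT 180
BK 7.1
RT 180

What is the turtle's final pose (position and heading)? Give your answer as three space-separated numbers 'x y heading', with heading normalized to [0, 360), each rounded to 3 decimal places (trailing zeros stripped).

Answer: 4.2 1 180

Derivation:
Executing turtle program step by step:
Start: pos=(4,1), heading=0, pen down
PD: pen down
BK 2.1: (4,1) -> (1.9,1) [heading=0, draw]
FD 9.4: (1.9,1) -> (11.3,1) [heading=0, draw]
LT 180: heading 0 -> 180
RT 180: heading 180 -> 0
BK 7.1: (11.3,1) -> (4.2,1) [heading=0, draw]
RT 180: heading 0 -> 180
Final: pos=(4.2,1), heading=180, 3 segment(s) drawn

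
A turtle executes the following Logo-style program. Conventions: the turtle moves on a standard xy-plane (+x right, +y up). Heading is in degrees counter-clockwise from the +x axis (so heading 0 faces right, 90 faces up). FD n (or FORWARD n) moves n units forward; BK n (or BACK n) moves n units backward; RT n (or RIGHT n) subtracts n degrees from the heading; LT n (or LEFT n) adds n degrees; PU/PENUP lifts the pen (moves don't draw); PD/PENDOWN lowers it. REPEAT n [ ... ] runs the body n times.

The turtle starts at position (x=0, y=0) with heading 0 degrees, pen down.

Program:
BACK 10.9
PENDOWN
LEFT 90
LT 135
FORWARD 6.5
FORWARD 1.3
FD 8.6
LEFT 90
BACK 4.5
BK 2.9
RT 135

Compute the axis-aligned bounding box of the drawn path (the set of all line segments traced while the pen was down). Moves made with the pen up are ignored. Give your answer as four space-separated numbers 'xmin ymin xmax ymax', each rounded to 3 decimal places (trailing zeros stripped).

Answer: -27.729 -11.597 0 0

Derivation:
Executing turtle program step by step:
Start: pos=(0,0), heading=0, pen down
BK 10.9: (0,0) -> (-10.9,0) [heading=0, draw]
PD: pen down
LT 90: heading 0 -> 90
LT 135: heading 90 -> 225
FD 6.5: (-10.9,0) -> (-15.496,-4.596) [heading=225, draw]
FD 1.3: (-15.496,-4.596) -> (-16.415,-5.515) [heading=225, draw]
FD 8.6: (-16.415,-5.515) -> (-22.497,-11.597) [heading=225, draw]
LT 90: heading 225 -> 315
BK 4.5: (-22.497,-11.597) -> (-25.679,-8.415) [heading=315, draw]
BK 2.9: (-25.679,-8.415) -> (-27.729,-6.364) [heading=315, draw]
RT 135: heading 315 -> 180
Final: pos=(-27.729,-6.364), heading=180, 6 segment(s) drawn

Segment endpoints: x in {-27.729, -25.679, -22.497, -16.415, -15.496, -10.9, 0}, y in {-11.597, -8.415, -6.364, -5.515, -4.596, 0}
xmin=-27.729, ymin=-11.597, xmax=0, ymax=0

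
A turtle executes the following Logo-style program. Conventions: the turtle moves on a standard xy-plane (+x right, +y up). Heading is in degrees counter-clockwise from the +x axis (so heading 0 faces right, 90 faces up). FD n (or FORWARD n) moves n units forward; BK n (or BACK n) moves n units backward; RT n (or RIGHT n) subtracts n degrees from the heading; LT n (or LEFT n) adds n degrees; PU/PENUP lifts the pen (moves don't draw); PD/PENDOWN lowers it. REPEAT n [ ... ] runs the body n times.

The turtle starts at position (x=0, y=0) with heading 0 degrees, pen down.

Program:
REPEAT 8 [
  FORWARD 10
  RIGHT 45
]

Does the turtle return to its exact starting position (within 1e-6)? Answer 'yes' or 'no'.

Executing turtle program step by step:
Start: pos=(0,0), heading=0, pen down
REPEAT 8 [
  -- iteration 1/8 --
  FD 10: (0,0) -> (10,0) [heading=0, draw]
  RT 45: heading 0 -> 315
  -- iteration 2/8 --
  FD 10: (10,0) -> (17.071,-7.071) [heading=315, draw]
  RT 45: heading 315 -> 270
  -- iteration 3/8 --
  FD 10: (17.071,-7.071) -> (17.071,-17.071) [heading=270, draw]
  RT 45: heading 270 -> 225
  -- iteration 4/8 --
  FD 10: (17.071,-17.071) -> (10,-24.142) [heading=225, draw]
  RT 45: heading 225 -> 180
  -- iteration 5/8 --
  FD 10: (10,-24.142) -> (0,-24.142) [heading=180, draw]
  RT 45: heading 180 -> 135
  -- iteration 6/8 --
  FD 10: (0,-24.142) -> (-7.071,-17.071) [heading=135, draw]
  RT 45: heading 135 -> 90
  -- iteration 7/8 --
  FD 10: (-7.071,-17.071) -> (-7.071,-7.071) [heading=90, draw]
  RT 45: heading 90 -> 45
  -- iteration 8/8 --
  FD 10: (-7.071,-7.071) -> (0,0) [heading=45, draw]
  RT 45: heading 45 -> 0
]
Final: pos=(0,0), heading=0, 8 segment(s) drawn

Start position: (0, 0)
Final position: (0, 0)
Distance = 0; < 1e-6 -> CLOSED

Answer: yes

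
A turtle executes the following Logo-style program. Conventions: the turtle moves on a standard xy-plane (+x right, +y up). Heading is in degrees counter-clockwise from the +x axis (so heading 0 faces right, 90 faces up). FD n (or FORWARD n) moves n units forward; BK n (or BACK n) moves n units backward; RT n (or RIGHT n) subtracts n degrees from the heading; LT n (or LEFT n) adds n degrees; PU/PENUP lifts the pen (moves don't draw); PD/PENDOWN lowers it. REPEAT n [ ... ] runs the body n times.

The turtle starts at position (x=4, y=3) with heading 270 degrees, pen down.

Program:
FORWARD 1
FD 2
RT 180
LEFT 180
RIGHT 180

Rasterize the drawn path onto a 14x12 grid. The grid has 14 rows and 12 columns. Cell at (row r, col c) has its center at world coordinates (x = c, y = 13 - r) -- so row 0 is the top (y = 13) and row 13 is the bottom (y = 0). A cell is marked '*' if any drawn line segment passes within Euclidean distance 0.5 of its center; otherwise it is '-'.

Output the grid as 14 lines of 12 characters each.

Segment 0: (4,3) -> (4,2)
Segment 1: (4,2) -> (4,0)

Answer: ------------
------------
------------
------------
------------
------------
------------
------------
------------
------------
----*-------
----*-------
----*-------
----*-------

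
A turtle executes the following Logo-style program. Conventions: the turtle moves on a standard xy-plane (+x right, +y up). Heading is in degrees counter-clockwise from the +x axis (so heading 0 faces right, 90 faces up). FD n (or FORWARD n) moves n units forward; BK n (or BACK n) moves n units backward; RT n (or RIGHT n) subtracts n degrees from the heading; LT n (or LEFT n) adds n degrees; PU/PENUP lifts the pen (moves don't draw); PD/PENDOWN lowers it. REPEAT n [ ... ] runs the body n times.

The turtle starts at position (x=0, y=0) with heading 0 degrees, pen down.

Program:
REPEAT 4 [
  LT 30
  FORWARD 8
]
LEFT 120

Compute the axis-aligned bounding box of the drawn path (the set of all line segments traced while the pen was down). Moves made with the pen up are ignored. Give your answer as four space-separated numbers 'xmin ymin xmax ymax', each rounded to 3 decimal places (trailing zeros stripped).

Executing turtle program step by step:
Start: pos=(0,0), heading=0, pen down
REPEAT 4 [
  -- iteration 1/4 --
  LT 30: heading 0 -> 30
  FD 8: (0,0) -> (6.928,4) [heading=30, draw]
  -- iteration 2/4 --
  LT 30: heading 30 -> 60
  FD 8: (6.928,4) -> (10.928,10.928) [heading=60, draw]
  -- iteration 3/4 --
  LT 30: heading 60 -> 90
  FD 8: (10.928,10.928) -> (10.928,18.928) [heading=90, draw]
  -- iteration 4/4 --
  LT 30: heading 90 -> 120
  FD 8: (10.928,18.928) -> (6.928,25.856) [heading=120, draw]
]
LT 120: heading 120 -> 240
Final: pos=(6.928,25.856), heading=240, 4 segment(s) drawn

Segment endpoints: x in {0, 6.928, 6.928, 10.928}, y in {0, 4, 10.928, 18.928, 25.856}
xmin=0, ymin=0, xmax=10.928, ymax=25.856

Answer: 0 0 10.928 25.856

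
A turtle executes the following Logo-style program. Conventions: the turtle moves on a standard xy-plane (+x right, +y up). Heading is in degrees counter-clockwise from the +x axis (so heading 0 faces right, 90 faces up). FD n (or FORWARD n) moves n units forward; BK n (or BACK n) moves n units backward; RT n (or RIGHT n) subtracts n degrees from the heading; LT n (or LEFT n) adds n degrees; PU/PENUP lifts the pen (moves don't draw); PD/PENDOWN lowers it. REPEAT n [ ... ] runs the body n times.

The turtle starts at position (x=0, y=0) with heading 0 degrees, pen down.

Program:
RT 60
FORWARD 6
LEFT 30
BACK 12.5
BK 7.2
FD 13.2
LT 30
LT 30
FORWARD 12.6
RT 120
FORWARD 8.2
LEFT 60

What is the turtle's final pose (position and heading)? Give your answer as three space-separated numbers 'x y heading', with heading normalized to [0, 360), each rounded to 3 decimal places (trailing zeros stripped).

Executing turtle program step by step:
Start: pos=(0,0), heading=0, pen down
RT 60: heading 0 -> 300
FD 6: (0,0) -> (3,-5.196) [heading=300, draw]
LT 30: heading 300 -> 330
BK 12.5: (3,-5.196) -> (-7.825,1.054) [heading=330, draw]
BK 7.2: (-7.825,1.054) -> (-14.061,4.654) [heading=330, draw]
FD 13.2: (-14.061,4.654) -> (-2.629,-1.946) [heading=330, draw]
LT 30: heading 330 -> 0
LT 30: heading 0 -> 30
FD 12.6: (-2.629,-1.946) -> (8.283,4.354) [heading=30, draw]
RT 120: heading 30 -> 270
FD 8.2: (8.283,4.354) -> (8.283,-3.846) [heading=270, draw]
LT 60: heading 270 -> 330
Final: pos=(8.283,-3.846), heading=330, 6 segment(s) drawn

Answer: 8.283 -3.846 330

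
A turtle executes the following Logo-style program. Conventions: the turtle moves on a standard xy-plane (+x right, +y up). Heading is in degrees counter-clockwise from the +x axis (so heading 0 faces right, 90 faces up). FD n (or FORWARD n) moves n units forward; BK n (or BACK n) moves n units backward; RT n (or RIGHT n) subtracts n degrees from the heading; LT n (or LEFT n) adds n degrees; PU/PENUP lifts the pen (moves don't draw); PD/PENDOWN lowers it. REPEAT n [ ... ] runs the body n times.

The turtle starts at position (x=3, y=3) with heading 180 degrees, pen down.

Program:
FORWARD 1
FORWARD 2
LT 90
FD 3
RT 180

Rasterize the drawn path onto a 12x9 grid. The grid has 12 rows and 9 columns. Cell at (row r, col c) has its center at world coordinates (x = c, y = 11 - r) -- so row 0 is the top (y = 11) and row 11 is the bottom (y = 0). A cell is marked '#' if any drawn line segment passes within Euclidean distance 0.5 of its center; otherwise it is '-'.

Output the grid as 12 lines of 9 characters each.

Answer: ---------
---------
---------
---------
---------
---------
---------
---------
####-----
#--------
#--------
#--------

Derivation:
Segment 0: (3,3) -> (2,3)
Segment 1: (2,3) -> (0,3)
Segment 2: (0,3) -> (-0,0)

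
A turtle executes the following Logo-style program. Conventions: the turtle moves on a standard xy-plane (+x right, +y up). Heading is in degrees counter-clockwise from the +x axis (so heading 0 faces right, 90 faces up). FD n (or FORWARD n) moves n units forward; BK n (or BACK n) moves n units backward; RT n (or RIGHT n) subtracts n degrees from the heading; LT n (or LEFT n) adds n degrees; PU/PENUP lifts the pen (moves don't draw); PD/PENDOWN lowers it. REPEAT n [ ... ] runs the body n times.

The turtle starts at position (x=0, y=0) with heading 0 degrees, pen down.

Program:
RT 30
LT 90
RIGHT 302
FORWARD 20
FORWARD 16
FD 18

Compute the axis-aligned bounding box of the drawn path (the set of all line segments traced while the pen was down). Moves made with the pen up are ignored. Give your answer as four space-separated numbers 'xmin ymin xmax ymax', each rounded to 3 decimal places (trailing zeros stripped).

Executing turtle program step by step:
Start: pos=(0,0), heading=0, pen down
RT 30: heading 0 -> 330
LT 90: heading 330 -> 60
RT 302: heading 60 -> 118
FD 20: (0,0) -> (-9.389,17.659) [heading=118, draw]
FD 16: (-9.389,17.659) -> (-16.901,31.786) [heading=118, draw]
FD 18: (-16.901,31.786) -> (-25.351,47.679) [heading=118, draw]
Final: pos=(-25.351,47.679), heading=118, 3 segment(s) drawn

Segment endpoints: x in {-25.351, -16.901, -9.389, 0}, y in {0, 17.659, 31.786, 47.679}
xmin=-25.351, ymin=0, xmax=0, ymax=47.679

Answer: -25.351 0 0 47.679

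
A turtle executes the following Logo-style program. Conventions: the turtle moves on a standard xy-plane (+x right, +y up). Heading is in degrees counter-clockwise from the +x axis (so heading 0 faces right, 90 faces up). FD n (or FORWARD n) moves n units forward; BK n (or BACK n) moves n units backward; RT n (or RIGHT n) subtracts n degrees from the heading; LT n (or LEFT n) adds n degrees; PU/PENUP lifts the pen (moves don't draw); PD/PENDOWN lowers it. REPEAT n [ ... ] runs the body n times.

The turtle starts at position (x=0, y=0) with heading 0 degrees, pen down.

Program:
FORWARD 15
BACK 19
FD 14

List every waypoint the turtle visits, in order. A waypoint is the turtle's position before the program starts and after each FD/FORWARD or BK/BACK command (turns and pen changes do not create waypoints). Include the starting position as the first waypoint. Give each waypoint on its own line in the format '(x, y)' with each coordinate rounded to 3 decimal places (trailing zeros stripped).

Executing turtle program step by step:
Start: pos=(0,0), heading=0, pen down
FD 15: (0,0) -> (15,0) [heading=0, draw]
BK 19: (15,0) -> (-4,0) [heading=0, draw]
FD 14: (-4,0) -> (10,0) [heading=0, draw]
Final: pos=(10,0), heading=0, 3 segment(s) drawn
Waypoints (4 total):
(0, 0)
(15, 0)
(-4, 0)
(10, 0)

Answer: (0, 0)
(15, 0)
(-4, 0)
(10, 0)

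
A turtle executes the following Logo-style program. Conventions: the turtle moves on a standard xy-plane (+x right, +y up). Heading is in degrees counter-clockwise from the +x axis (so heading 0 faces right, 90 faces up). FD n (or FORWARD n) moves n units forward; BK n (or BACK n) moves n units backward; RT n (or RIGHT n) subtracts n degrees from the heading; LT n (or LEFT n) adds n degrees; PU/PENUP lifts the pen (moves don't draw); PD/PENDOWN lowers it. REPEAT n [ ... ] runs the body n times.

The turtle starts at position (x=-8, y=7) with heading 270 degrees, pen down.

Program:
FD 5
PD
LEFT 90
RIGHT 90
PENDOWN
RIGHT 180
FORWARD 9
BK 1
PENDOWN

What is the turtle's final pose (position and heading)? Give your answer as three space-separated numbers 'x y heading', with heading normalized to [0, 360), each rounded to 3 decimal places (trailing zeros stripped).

Executing turtle program step by step:
Start: pos=(-8,7), heading=270, pen down
FD 5: (-8,7) -> (-8,2) [heading=270, draw]
PD: pen down
LT 90: heading 270 -> 0
RT 90: heading 0 -> 270
PD: pen down
RT 180: heading 270 -> 90
FD 9: (-8,2) -> (-8,11) [heading=90, draw]
BK 1: (-8,11) -> (-8,10) [heading=90, draw]
PD: pen down
Final: pos=(-8,10), heading=90, 3 segment(s) drawn

Answer: -8 10 90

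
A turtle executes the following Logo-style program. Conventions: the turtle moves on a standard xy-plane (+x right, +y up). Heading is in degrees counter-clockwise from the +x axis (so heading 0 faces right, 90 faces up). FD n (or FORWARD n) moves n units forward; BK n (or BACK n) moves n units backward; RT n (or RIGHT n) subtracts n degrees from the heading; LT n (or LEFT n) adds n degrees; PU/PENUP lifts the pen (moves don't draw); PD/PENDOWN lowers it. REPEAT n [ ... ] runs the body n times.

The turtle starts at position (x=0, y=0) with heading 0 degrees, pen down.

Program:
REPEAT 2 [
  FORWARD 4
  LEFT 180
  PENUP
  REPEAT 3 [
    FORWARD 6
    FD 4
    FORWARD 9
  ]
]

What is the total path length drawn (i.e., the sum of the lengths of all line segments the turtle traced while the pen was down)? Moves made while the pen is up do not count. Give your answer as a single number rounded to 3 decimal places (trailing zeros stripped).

Executing turtle program step by step:
Start: pos=(0,0), heading=0, pen down
REPEAT 2 [
  -- iteration 1/2 --
  FD 4: (0,0) -> (4,0) [heading=0, draw]
  LT 180: heading 0 -> 180
  PU: pen up
  REPEAT 3 [
    -- iteration 1/3 --
    FD 6: (4,0) -> (-2,0) [heading=180, move]
    FD 4: (-2,0) -> (-6,0) [heading=180, move]
    FD 9: (-6,0) -> (-15,0) [heading=180, move]
    -- iteration 2/3 --
    FD 6: (-15,0) -> (-21,0) [heading=180, move]
    FD 4: (-21,0) -> (-25,0) [heading=180, move]
    FD 9: (-25,0) -> (-34,0) [heading=180, move]
    -- iteration 3/3 --
    FD 6: (-34,0) -> (-40,0) [heading=180, move]
    FD 4: (-40,0) -> (-44,0) [heading=180, move]
    FD 9: (-44,0) -> (-53,0) [heading=180, move]
  ]
  -- iteration 2/2 --
  FD 4: (-53,0) -> (-57,0) [heading=180, move]
  LT 180: heading 180 -> 0
  PU: pen up
  REPEAT 3 [
    -- iteration 1/3 --
    FD 6: (-57,0) -> (-51,0) [heading=0, move]
    FD 4: (-51,0) -> (-47,0) [heading=0, move]
    FD 9: (-47,0) -> (-38,0) [heading=0, move]
    -- iteration 2/3 --
    FD 6: (-38,0) -> (-32,0) [heading=0, move]
    FD 4: (-32,0) -> (-28,0) [heading=0, move]
    FD 9: (-28,0) -> (-19,0) [heading=0, move]
    -- iteration 3/3 --
    FD 6: (-19,0) -> (-13,0) [heading=0, move]
    FD 4: (-13,0) -> (-9,0) [heading=0, move]
    FD 9: (-9,0) -> (0,0) [heading=0, move]
  ]
]
Final: pos=(0,0), heading=0, 1 segment(s) drawn

Segment lengths:
  seg 1: (0,0) -> (4,0), length = 4
Total = 4

Answer: 4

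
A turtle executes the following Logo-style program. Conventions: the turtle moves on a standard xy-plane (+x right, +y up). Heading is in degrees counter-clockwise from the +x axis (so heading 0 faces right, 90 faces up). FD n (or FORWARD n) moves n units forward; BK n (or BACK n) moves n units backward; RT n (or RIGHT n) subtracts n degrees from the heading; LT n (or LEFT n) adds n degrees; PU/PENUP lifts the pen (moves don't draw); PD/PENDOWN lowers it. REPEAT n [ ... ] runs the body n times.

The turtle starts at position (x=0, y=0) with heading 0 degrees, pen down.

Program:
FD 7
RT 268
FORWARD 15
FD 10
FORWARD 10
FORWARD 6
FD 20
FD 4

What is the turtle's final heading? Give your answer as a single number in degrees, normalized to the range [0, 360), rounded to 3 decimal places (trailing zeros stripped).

Answer: 92

Derivation:
Executing turtle program step by step:
Start: pos=(0,0), heading=0, pen down
FD 7: (0,0) -> (7,0) [heading=0, draw]
RT 268: heading 0 -> 92
FD 15: (7,0) -> (6.477,14.991) [heading=92, draw]
FD 10: (6.477,14.991) -> (6.128,24.985) [heading=92, draw]
FD 10: (6.128,24.985) -> (5.779,34.979) [heading=92, draw]
FD 6: (5.779,34.979) -> (5.569,40.975) [heading=92, draw]
FD 20: (5.569,40.975) -> (4.871,60.963) [heading=92, draw]
FD 4: (4.871,60.963) -> (4.732,64.96) [heading=92, draw]
Final: pos=(4.732,64.96), heading=92, 7 segment(s) drawn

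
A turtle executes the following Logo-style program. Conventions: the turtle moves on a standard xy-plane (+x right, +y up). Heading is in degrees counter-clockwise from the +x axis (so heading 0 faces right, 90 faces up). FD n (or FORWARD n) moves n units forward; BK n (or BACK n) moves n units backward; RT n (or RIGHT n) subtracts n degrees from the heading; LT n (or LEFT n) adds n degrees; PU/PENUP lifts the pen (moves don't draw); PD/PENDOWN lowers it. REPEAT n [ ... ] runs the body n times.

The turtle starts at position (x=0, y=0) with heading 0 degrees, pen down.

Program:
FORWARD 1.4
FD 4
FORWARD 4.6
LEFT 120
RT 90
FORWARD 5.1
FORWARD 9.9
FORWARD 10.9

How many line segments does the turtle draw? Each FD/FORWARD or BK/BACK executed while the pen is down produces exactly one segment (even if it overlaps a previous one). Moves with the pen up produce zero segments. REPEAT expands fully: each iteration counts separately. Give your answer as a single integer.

Executing turtle program step by step:
Start: pos=(0,0), heading=0, pen down
FD 1.4: (0,0) -> (1.4,0) [heading=0, draw]
FD 4: (1.4,0) -> (5.4,0) [heading=0, draw]
FD 4.6: (5.4,0) -> (10,0) [heading=0, draw]
LT 120: heading 0 -> 120
RT 90: heading 120 -> 30
FD 5.1: (10,0) -> (14.417,2.55) [heading=30, draw]
FD 9.9: (14.417,2.55) -> (22.99,7.5) [heading=30, draw]
FD 10.9: (22.99,7.5) -> (32.43,12.95) [heading=30, draw]
Final: pos=(32.43,12.95), heading=30, 6 segment(s) drawn
Segments drawn: 6

Answer: 6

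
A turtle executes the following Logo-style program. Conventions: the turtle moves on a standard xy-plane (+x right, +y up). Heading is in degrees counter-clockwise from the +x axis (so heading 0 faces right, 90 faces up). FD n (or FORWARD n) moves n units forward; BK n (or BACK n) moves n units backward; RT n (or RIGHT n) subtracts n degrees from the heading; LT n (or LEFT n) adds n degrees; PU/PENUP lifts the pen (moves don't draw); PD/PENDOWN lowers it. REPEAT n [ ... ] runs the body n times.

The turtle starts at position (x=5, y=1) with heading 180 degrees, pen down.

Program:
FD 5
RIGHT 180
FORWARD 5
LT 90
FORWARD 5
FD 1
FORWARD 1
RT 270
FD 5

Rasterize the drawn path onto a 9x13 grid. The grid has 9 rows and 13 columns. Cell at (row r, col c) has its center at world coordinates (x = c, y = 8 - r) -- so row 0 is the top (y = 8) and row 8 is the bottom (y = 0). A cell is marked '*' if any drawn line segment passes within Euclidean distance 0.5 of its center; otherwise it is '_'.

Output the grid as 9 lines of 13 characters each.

Answer: ******_______
_____*_______
_____*_______
_____*_______
_____*_______
_____*_______
_____*_______
******_______
_____________

Derivation:
Segment 0: (5,1) -> (0,1)
Segment 1: (0,1) -> (5,1)
Segment 2: (5,1) -> (5,6)
Segment 3: (5,6) -> (5,7)
Segment 4: (5,7) -> (5,8)
Segment 5: (5,8) -> (0,8)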